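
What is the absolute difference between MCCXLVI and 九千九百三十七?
Convert MCCXLVI (Roman numeral) → 1000 + 100 + 100 + 40 + 5 + 1 = 1246 (decimal)
Convert 九千九百三十七 (Chinese numeral) → 9×1000 + 9×100 + 3×10 + 7 = 9937 (decimal)
Compute |1246 - 9937| = 8691
8691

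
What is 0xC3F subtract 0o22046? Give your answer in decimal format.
Convert 0xC3F (hexadecimal) → 12×256 + 3×16 + 15 = 3135 (decimal)
Convert 0o22046 (octal) → 2×4096 + 2×512 + 4×8 + 6 = 9254 (decimal)
Compute 3135 - 9254 = -6119
-6119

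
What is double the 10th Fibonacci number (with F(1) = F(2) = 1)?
The 10th Fibonacci number (with F(1) = F(2) = 1): 1, 1, 2, 3, 5, 8, 13, 21, 34, 55 → 55
Compute 55 × 2 = 110
110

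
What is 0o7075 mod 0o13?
Convert 0o7075 (octal) → 7×512 + 7×8 + 5 = 3645 (decimal)
Convert 0o13 (octal) → 1×8 + 3 = 11 (decimal)
Compute 3645 mod 11 = 4
4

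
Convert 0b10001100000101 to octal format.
Convert 0b10001100000101 (binary) → 8192 + 512 + 256 + 4 + 1 = 8965 (decimal)
Convert 8965 (decimal) → 8965 = 2×4096 + 1×512 + 4×64 + 5 → 0o21405 (octal)
0o21405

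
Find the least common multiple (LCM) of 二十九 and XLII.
Convert 二十九 (Chinese numeral) → 2×10 + 9 = 29 (decimal)
Convert XLII (Roman numeral) → 40 + 1 + 1 = 42 (decimal)
Compute lcm(29, 42) = 1218
1218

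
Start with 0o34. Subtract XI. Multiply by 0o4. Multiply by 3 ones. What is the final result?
Convert 0o34 (octal) → 3×8 + 4 = 28 (decimal)
Start: 28
Convert XI (Roman numeral) → 10 + 1 = 11 (decimal)
28 - 11 = 17
Convert 0o4 (octal) → 4 (decimal)
17 × 4 = 68
Convert 3 ones (place-value notation) → 3 (decimal)
68 × 3 = 204
204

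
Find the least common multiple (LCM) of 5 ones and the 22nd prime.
Convert 5 ones (place-value notation) → 5 (decimal)
Convert the 22nd prime (prime index) → 79 (decimal)
Compute lcm(5, 79) = 395
395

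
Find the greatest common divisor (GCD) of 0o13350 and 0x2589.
Convert 0o13350 (octal) → 1×4096 + 3×512 + 3×64 + 5×8 = 5864 (decimal)
Convert 0x2589 (hexadecimal) → 2×4096 + 5×256 + 8×16 + 9 = 9609 (decimal)
Compute gcd(5864, 9609) = 1
1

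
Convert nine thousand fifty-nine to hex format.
Convert nine thousand fifty-nine (English words) → 9×1000 + 59 = 9059 (decimal)
Convert 9059 (decimal) → 9059 = 2×4096 + 3×256 + 6×16 + 3 → 0x2363 (hexadecimal)
0x2363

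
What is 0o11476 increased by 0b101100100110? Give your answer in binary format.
Convert 0o11476 (octal) → 1×4096 + 1×512 + 4×64 + 7×8 + 6 = 4926 (decimal)
Convert 0b101100100110 (binary) → 2048 + 512 + 256 + 32 + 4 + 2 = 2854 (decimal)
Compute 4926 + 2854 = 7780
Convert 7780 (decimal) → 7780 = 4096 + 2048 + 1024 + 512 + 64 + 32 + 4 → 0b1111001100100 (binary)
0b1111001100100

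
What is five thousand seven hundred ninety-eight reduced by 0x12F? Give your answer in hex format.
Convert five thousand seven hundred ninety-eight (English words) → 5×1000 + 7×100 + 98 = 5798 (decimal)
Convert 0x12F (hexadecimal) → 1×256 + 2×16 + 15 = 303 (decimal)
Compute 5798 - 303 = 5495
Convert 5495 (decimal) → 5495 = 1×4096 + 5×256 + 7×16 + 7 → 0x1577 (hexadecimal)
0x1577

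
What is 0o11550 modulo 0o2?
Convert 0o11550 (octal) → 1×4096 + 1×512 + 5×64 + 5×8 = 4968 (decimal)
Convert 0o2 (octal) → 2 (decimal)
Compute 4968 mod 2 = 0
0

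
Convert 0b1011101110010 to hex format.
Convert 0b1011101110010 (binary) → 4096 + 1024 + 512 + 256 + 64 + 32 + 16 + 2 = 6002 (decimal)
Convert 6002 (decimal) → 6002 = 1×4096 + 7×256 + 7×16 + 2 → 0x1772 (hexadecimal)
0x1772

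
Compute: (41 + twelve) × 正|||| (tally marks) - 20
Convert twelve (English words) → 12 (decimal)
Convert 正|||| (tally marks) → 5 + 4 = 9 (decimal)
Expression in decimal: (41 + 12) × 9 - 20
Parentheses first: 41 + 12 = 53
Multiply: 53 × 9 = 477
Subtract: 477 - 20 = 457
457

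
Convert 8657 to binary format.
Convert 8657 (decimal) → 8657 = 8192 + 256 + 128 + 64 + 16 + 1 → 0b10000111010001 (binary)
0b10000111010001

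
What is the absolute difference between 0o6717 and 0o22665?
Convert 0o6717 (octal) → 6×512 + 7×64 + 1×8 + 7 = 3535 (decimal)
Convert 0o22665 (octal) → 2×4096 + 2×512 + 6×64 + 6×8 + 5 = 9653 (decimal)
Compute |3535 - 9653| = 6118
6118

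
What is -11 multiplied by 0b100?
Convert 0b100 (binary) → 4 (decimal)
Compute -11 × 4 = -44
-44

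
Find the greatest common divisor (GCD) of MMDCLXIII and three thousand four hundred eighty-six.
Convert MMDCLXIII (Roman numeral) → 1000 + 1000 + 500 + 100 + 50 + 10 + 1 + 1 + 1 = 2663 (decimal)
Convert three thousand four hundred eighty-six (English words) → 3×1000 + 4×100 + 86 = 3486 (decimal)
Compute gcd(2663, 3486) = 1
1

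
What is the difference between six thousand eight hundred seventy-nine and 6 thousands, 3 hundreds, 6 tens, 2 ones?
Convert six thousand eight hundred seventy-nine (English words) → 6×1000 + 8×100 + 79 = 6879 (decimal)
Convert 6 thousands, 3 hundreds, 6 tens, 2 ones (place-value notation) → 6×1000 + 3×100 + 6×10 + 2 = 6362 (decimal)
Difference: |6879 - 6362| = 517
517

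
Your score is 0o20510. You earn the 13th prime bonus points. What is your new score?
Convert 0o20510 (octal) → 2×4096 + 5×64 + 1×8 = 8520 (decimal)
Convert the 13th prime (prime index) → 41 (decimal)
Compute 8520 + 41 = 8561
8561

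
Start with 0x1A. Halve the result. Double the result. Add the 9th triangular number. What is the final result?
Convert 0x1A (hexadecimal) → 1×16 + 10 = 26 (decimal)
Start: 26
26 ÷ 2 = 13
13 × 2 = 26
Convert the 9th triangular number (triangular index) → 9×10/2 = 45 (decimal)
26 + 45 = 71
71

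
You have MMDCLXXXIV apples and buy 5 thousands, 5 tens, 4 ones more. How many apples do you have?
Convert MMDCLXXXIV (Roman numeral) → 1000 + 1000 + 500 + 100 + 50 + 10 + 10 + 10 + 4 = 2684 (decimal)
Convert 5 thousands, 5 tens, 4 ones (place-value notation) → 5×1000 + 5×10 + 4 = 5054 (decimal)
Compute 2684 + 5054 = 7738
7738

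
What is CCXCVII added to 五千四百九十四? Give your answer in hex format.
Convert CCXCVII (Roman numeral) → 100 + 100 + 90 + 5 + 1 + 1 = 297 (decimal)
Convert 五千四百九十四 (Chinese numeral) → 5×1000 + 4×100 + 9×10 + 4 = 5494 (decimal)
Compute 297 + 5494 = 5791
Convert 5791 (decimal) → 5791 = 1×4096 + 6×256 + 9×16 + 15 → 0x169F (hexadecimal)
0x169F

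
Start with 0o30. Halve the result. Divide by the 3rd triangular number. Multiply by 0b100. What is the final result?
Convert 0o30 (octal) → 3×8 = 24 (decimal)
Start: 24
24 ÷ 2 = 12
Convert the 3rd triangular number (triangular index) → 3×4/2 = 6 (decimal)
12 ÷ 6 = 2
Convert 0b100 (binary) → 4 (decimal)
2 × 4 = 8
8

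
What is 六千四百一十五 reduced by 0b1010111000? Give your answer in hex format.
Convert 六千四百一十五 (Chinese numeral) → 6×1000 + 4×100 + 1×10 + 5 = 6415 (decimal)
Convert 0b1010111000 (binary) → 512 + 128 + 32 + 16 + 8 = 696 (decimal)
Compute 6415 - 696 = 5719
Convert 5719 (decimal) → 5719 = 1×4096 + 6×256 + 5×16 + 7 → 0x1657 (hexadecimal)
0x1657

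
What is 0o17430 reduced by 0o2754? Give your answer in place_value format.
Convert 0o17430 (octal) → 1×4096 + 7×512 + 4×64 + 3×8 = 7960 (decimal)
Convert 0o2754 (octal) → 2×512 + 7×64 + 5×8 + 4 = 1516 (decimal)
Compute 7960 - 1516 = 6444
Convert 6444 (decimal) → 6444 = 6×1000 + 4×100 + 4×10 + 4 → 6 thousands, 4 hundreds, 4 tens, 4 ones (place-value notation)
6 thousands, 4 hundreds, 4 tens, 4 ones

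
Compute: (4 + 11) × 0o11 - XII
Convert 0o11 (octal) → 1×8 + 1 = 9 (decimal)
Convert XII (Roman numeral) → 10 + 1 + 1 = 12 (decimal)
Expression in decimal: (4 + 11) × 9 - 12
Parentheses first: 4 + 11 = 15
Multiply: 15 × 9 = 135
Subtract: 135 - 12 = 123
123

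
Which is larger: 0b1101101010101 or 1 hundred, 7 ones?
Convert 0b1101101010101 (binary) → 4096 + 2048 + 512 + 256 + 64 + 16 + 4 + 1 = 6997 (decimal)
Convert 1 hundred, 7 ones (place-value notation) → 1×100 + 7 = 107 (decimal)
Compare 6997 vs 107: larger = 6997
6997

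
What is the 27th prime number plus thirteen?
The 27th prime number = 103
Convert thirteen (English words) → 13 (decimal)
Compute 103 + 13 = 116
116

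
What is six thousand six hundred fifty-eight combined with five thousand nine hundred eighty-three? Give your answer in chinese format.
Convert six thousand six hundred fifty-eight (English words) → 6×1000 + 6×100 + 58 = 6658 (decimal)
Convert five thousand nine hundred eighty-three (English words) → 5×1000 + 9×100 + 83 = 5983 (decimal)
Compute 6658 + 5983 = 12641
Convert 12641 (decimal) → 12641 = 1×10000 + 2×1000 + 6×100 + 4×10 + 1 → 一万二千六百四十一 (Chinese numeral)
一万二千六百四十一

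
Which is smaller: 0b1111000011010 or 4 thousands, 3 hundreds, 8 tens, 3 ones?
Convert 0b1111000011010 (binary) → 4096 + 2048 + 1024 + 512 + 16 + 8 + 2 = 7706 (decimal)
Convert 4 thousands, 3 hundreds, 8 tens, 3 ones (place-value notation) → 4×1000 + 3×100 + 8×10 + 3 = 4383 (decimal)
Compare 7706 vs 4383: smaller = 4383
4383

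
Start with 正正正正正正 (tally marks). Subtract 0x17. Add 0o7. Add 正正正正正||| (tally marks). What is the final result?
Convert 正正正正正正 (tally marks) → 5 + 5 + 5 + 5 + 5 + 5 = 30 (decimal)
Start: 30
Convert 0x17 (hexadecimal) → 1×16 + 7 = 23 (decimal)
30 - 23 = 7
Convert 0o7 (octal) → 7 (decimal)
7 + 7 = 14
Convert 正正正正正||| (tally marks) → 5 + 5 + 5 + 5 + 5 + 3 = 28 (decimal)
14 + 28 = 42
42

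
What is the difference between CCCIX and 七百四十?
Convert CCCIX (Roman numeral) → 100 + 100 + 100 + 9 = 309 (decimal)
Convert 七百四十 (Chinese numeral) → 7×100 + 4×10 = 740 (decimal)
Difference: |309 - 740| = 431
431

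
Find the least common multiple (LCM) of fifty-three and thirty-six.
Convert fifty-three (English words) → 53 (decimal)
Convert thirty-six (English words) → 36 (decimal)
Compute lcm(53, 36) = 1908
1908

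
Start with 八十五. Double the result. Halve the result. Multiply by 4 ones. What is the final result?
Convert 八十五 (Chinese numeral) → 8×10 + 5 = 85 (decimal)
Start: 85
85 × 2 = 170
170 ÷ 2 = 85
Convert 4 ones (place-value notation) → 4 (decimal)
85 × 4 = 340
340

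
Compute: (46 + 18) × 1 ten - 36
Convert 1 ten (place-value notation) → 1×10 = 10 (decimal)
Expression in decimal: (46 + 18) × 10 - 36
Parentheses first: 46 + 18 = 64
Multiply: 64 × 10 = 640
Subtract: 640 - 36 = 604
604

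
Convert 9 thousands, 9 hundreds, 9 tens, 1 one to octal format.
Convert 9 thousands, 9 hundreds, 9 tens, 1 one (place-value notation) → 9×1000 + 9×100 + 9×10 + 1 = 9991 (decimal)
Convert 9991 (decimal) → 9991 = 2×4096 + 3×512 + 4×64 + 7 → 0o23407 (octal)
0o23407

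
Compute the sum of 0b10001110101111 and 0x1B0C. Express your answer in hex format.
Convert 0b10001110101111 (binary) → 8192 + 512 + 256 + 128 + 32 + 8 + 4 + 2 + 1 = 9135 (decimal)
Convert 0x1B0C (hexadecimal) → 1×4096 + 11×256 + 12 = 6924 (decimal)
Compute 9135 + 6924 = 16059
Convert 16059 (decimal) → 16059 = 3×4096 + 14×256 + 11×16 + 11 → 0x3EBB (hexadecimal)
0x3EBB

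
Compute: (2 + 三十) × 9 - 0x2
Convert 三十 (Chinese numeral) → 3×10 = 30 (decimal)
Convert 0x2 (hexadecimal) → 2 (decimal)
Expression in decimal: (2 + 30) × 9 - 2
Parentheses first: 2 + 30 = 32
Multiply: 32 × 9 = 288
Subtract: 288 - 2 = 286
286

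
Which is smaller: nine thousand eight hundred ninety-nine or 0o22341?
Convert nine thousand eight hundred ninety-nine (English words) → 9×1000 + 8×100 + 99 = 9899 (decimal)
Convert 0o22341 (octal) → 2×4096 + 2×512 + 3×64 + 4×8 + 1 = 9441 (decimal)
Compare 9899 vs 9441: smaller = 9441
9441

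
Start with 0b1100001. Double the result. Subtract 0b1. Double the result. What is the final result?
Convert 0b1100001 (binary) → 64 + 32 + 1 = 97 (decimal)
Start: 97
97 × 2 = 194
Convert 0b1 (binary) → 1 (decimal)
194 - 1 = 193
193 × 2 = 386
386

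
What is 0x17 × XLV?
Convert 0x17 (hexadecimal) → 1×16 + 7 = 23 (decimal)
Convert XLV (Roman numeral) → 40 + 5 = 45 (decimal)
Compute 23 × 45 = 1035
1035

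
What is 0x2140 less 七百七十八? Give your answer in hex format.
Convert 0x2140 (hexadecimal) → 2×4096 + 1×256 + 4×16 = 8512 (decimal)
Convert 七百七十八 (Chinese numeral) → 7×100 + 7×10 + 8 = 778 (decimal)
Compute 8512 - 778 = 7734
Convert 7734 (decimal) → 7734 = 1×4096 + 14×256 + 3×16 + 6 → 0x1E36 (hexadecimal)
0x1E36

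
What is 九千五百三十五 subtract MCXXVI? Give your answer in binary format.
Convert 九千五百三十五 (Chinese numeral) → 9×1000 + 5×100 + 3×10 + 5 = 9535 (decimal)
Convert MCXXVI (Roman numeral) → 1000 + 100 + 10 + 10 + 5 + 1 = 1126 (decimal)
Compute 9535 - 1126 = 8409
Convert 8409 (decimal) → 8409 = 8192 + 128 + 64 + 16 + 8 + 1 → 0b10000011011001 (binary)
0b10000011011001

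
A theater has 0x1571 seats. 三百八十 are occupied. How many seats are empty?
Convert 0x1571 (hexadecimal) → 1×4096 + 5×256 + 7×16 + 1 = 5489 (decimal)
Convert 三百八十 (Chinese numeral) → 3×100 + 8×10 = 380 (decimal)
Compute 5489 - 380 = 5109
5109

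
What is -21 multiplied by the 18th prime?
Convert the 18th prime (prime index) → 61 (decimal)
Compute -21 × 61 = -1281
-1281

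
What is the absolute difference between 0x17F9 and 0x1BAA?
Convert 0x17F9 (hexadecimal) → 1×4096 + 7×256 + 15×16 + 9 = 6137 (decimal)
Convert 0x1BAA (hexadecimal) → 1×4096 + 11×256 + 10×16 + 10 = 7082 (decimal)
Compute |6137 - 7082| = 945
945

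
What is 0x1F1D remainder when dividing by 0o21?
Convert 0x1F1D (hexadecimal) → 1×4096 + 15×256 + 1×16 + 13 = 7965 (decimal)
Convert 0o21 (octal) → 2×8 + 1 = 17 (decimal)
Compute 7965 mod 17 = 9
9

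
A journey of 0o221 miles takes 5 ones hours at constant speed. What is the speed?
Convert 0o221 (octal) → 2×64 + 2×8 + 1 = 145 (decimal)
Convert 5 ones (place-value notation) → 5 (decimal)
Compute 145 ÷ 5 = 29
29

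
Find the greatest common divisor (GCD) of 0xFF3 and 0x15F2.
Convert 0xFF3 (hexadecimal) → 15×256 + 15×16 + 3 = 4083 (decimal)
Convert 0x15F2 (hexadecimal) → 1×4096 + 5×256 + 15×16 + 2 = 5618 (decimal)
Compute gcd(4083, 5618) = 1
1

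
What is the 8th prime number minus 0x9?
The 8th prime number = 19
Convert 0x9 (hexadecimal) → 9 (decimal)
Compute 19 - 9 = 10
10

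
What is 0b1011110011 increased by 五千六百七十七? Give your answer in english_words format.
Convert 0b1011110011 (binary) → 512 + 128 + 64 + 32 + 16 + 2 + 1 = 755 (decimal)
Convert 五千六百七十七 (Chinese numeral) → 5×1000 + 6×100 + 7×10 + 7 = 5677 (decimal)
Compute 755 + 5677 = 6432
Convert 6432 (decimal) → 6432 = 6×1000 + 4×100 + 32 → six thousand four hundred thirty-two (English words)
six thousand four hundred thirty-two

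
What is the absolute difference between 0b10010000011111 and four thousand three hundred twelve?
Convert 0b10010000011111 (binary) → 8192 + 1024 + 16 + 8 + 4 + 2 + 1 = 9247 (decimal)
Convert four thousand three hundred twelve (English words) → 4×1000 + 3×100 + 12 = 4312 (decimal)
Compute |9247 - 4312| = 4935
4935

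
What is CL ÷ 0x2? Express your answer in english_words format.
Convert CL (Roman numeral) → 100 + 50 = 150 (decimal)
Convert 0x2 (hexadecimal) → 2 (decimal)
Compute 150 ÷ 2 = 75
Convert 75 (decimal) → seventy-five (English words)
seventy-five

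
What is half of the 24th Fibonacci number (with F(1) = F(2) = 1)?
The 24th Fibonacci number (with F(1) = F(2) = 1) = 46368
Compute 46368 ÷ 2 = 23184
23184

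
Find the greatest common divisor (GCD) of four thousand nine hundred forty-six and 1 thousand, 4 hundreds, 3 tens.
Convert four thousand nine hundred forty-six (English words) → 4×1000 + 9×100 + 46 = 4946 (decimal)
Convert 1 thousand, 4 hundreds, 3 tens (place-value notation) → 1×1000 + 4×100 + 3×10 = 1430 (decimal)
Compute gcd(4946, 1430) = 2
2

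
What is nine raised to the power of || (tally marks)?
Convert nine (English words) → 9 (decimal)
Convert || (tally marks) → 2 (decimal)
Compute 9 ^ 2 = 81
81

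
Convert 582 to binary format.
Convert 582 (decimal) → 582 = 512 + 64 + 4 + 2 → 0b1001000110 (binary)
0b1001000110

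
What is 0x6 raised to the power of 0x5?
Convert 0x6 (hexadecimal) → 6 (decimal)
Convert 0x5 (hexadecimal) → 5 (decimal)
Compute 6 ^ 5 = 7776
7776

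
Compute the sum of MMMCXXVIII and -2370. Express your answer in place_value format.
Convert MMMCXXVIII (Roman numeral) → 1000 + 1000 + 1000 + 100 + 10 + 10 + 5 + 1 + 1 + 1 = 3128 (decimal)
Compute 3128 + -2370 = 758
Convert 758 (decimal) → 758 = 7×100 + 5×10 + 8 → 7 hundreds, 5 tens, 8 ones (place-value notation)
7 hundreds, 5 tens, 8 ones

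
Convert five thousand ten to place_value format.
Convert five thousand ten (English words) → 5×1000 + 10 = 5010 (decimal)
Convert 5010 (decimal) → 5010 = 5×1000 + 1×10 → 5 thousands, 1 ten (place-value notation)
5 thousands, 1 ten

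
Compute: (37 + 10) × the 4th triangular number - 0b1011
Convert the 4th triangular number (triangular index) → 4×5/2 = 10 (decimal)
Convert 0b1011 (binary) → 8 + 2 + 1 = 11 (decimal)
Expression in decimal: (37 + 10) × 10 - 11
Parentheses first: 37 + 10 = 47
Multiply: 47 × 10 = 470
Subtract: 470 - 11 = 459
459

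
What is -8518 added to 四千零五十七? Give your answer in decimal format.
Convert 四千零五十七 (Chinese numeral) → 4×1000 + 5×10 + 7 = 4057 (decimal)
Compute -8518 + 4057 = -4461
-4461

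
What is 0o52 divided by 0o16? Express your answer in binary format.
Convert 0o52 (octal) → 5×8 + 2 = 42 (decimal)
Convert 0o16 (octal) → 1×8 + 6 = 14 (decimal)
Compute 42 ÷ 14 = 3
Convert 3 (decimal) → 3 = 2 + 1 → 0b11 (binary)
0b11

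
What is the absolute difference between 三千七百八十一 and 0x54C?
Convert 三千七百八十一 (Chinese numeral) → 3×1000 + 7×100 + 8×10 + 1 = 3781 (decimal)
Convert 0x54C (hexadecimal) → 5×256 + 4×16 + 12 = 1356 (decimal)
Compute |3781 - 1356| = 2425
2425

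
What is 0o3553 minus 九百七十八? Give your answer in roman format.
Convert 0o3553 (octal) → 3×512 + 5×64 + 5×8 + 3 = 1899 (decimal)
Convert 九百七十八 (Chinese numeral) → 9×100 + 7×10 + 8 = 978 (decimal)
Compute 1899 - 978 = 921
Convert 921 (decimal) → 921 = 900 + 10 + 10 + 1 → CMXXI (Roman numeral)
CMXXI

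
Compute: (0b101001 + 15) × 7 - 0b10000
Convert 0b101001 (binary) → 32 + 8 + 1 = 41 (decimal)
Convert 0b10000 (binary) → 16 (decimal)
Expression in decimal: (41 + 15) × 7 - 16
Parentheses first: 41 + 15 = 56
Multiply: 56 × 7 = 392
Subtract: 392 - 16 = 376
376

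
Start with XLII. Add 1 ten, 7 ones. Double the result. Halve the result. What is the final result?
Convert XLII (Roman numeral) → 40 + 1 + 1 = 42 (decimal)
Start: 42
Convert 1 ten, 7 ones (place-value notation) → 1×10 + 7 = 17 (decimal)
42 + 17 = 59
59 × 2 = 118
118 ÷ 2 = 59
59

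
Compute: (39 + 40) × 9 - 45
Parentheses first: 39 + 40 = 79
Multiply: 79 × 9 = 711
Subtract: 711 - 45 = 666
666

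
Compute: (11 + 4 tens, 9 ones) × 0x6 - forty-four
Convert 4 tens, 9 ones (place-value notation) → 4×10 + 9 = 49 (decimal)
Convert 0x6 (hexadecimal) → 6 (decimal)
Convert forty-four (English words) → 44 (decimal)
Expression in decimal: (11 + 49) × 6 - 44
Parentheses first: 11 + 49 = 60
Multiply: 60 × 6 = 360
Subtract: 360 - 44 = 316
316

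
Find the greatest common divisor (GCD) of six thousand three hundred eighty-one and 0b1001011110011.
Convert six thousand three hundred eighty-one (English words) → 6×1000 + 3×100 + 81 = 6381 (decimal)
Convert 0b1001011110011 (binary) → 4096 + 512 + 128 + 64 + 32 + 16 + 2 + 1 = 4851 (decimal)
Compute gcd(6381, 4851) = 9
9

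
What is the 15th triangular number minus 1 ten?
The 15th triangular number = 15×16/2 = 120
Convert 1 ten (place-value notation) → 1×10 = 10 (decimal)
Compute 120 - 10 = 110
110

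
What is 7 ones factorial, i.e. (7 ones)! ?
Convert 7 ones (place-value notation) → 7 (decimal)
Compute 7! = 5040
5040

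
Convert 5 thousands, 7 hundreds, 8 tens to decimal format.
Convert 5 thousands, 7 hundreds, 8 tens (place-value notation) → 5×1000 + 7×100 + 8×10 = 5780 (decimal)
5780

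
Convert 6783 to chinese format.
Convert 6783 (decimal) → 6783 = 6×1000 + 7×100 + 8×10 + 3 → 六千七百八十三 (Chinese numeral)
六千七百八十三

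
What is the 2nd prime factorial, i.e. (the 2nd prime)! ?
Convert the 2nd prime (prime index) → 3 (decimal)
Compute 3! = 6
6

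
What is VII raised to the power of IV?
Convert VII (Roman numeral) → 5 + 1 + 1 = 7 (decimal)
Convert IV (Roman numeral) → 4 (decimal)
Compute 7 ^ 4 = 2401
2401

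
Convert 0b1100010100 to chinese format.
Convert 0b1100010100 (binary) → 512 + 256 + 16 + 4 = 788 (decimal)
Convert 788 (decimal) → 788 = 7×100 + 8×10 + 8 → 七百八十八 (Chinese numeral)
七百八十八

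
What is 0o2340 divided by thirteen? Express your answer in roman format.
Convert 0o2340 (octal) → 2×512 + 3×64 + 4×8 = 1248 (decimal)
Convert thirteen (English words) → 13 (decimal)
Compute 1248 ÷ 13 = 96
Convert 96 (decimal) → 96 = 90 + 5 + 1 → XCVI (Roman numeral)
XCVI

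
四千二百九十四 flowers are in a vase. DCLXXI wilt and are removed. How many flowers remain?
Convert 四千二百九十四 (Chinese numeral) → 4×1000 + 2×100 + 9×10 + 4 = 4294 (decimal)
Convert DCLXXI (Roman numeral) → 500 + 100 + 50 + 10 + 10 + 1 = 671 (decimal)
Compute 4294 - 671 = 3623
3623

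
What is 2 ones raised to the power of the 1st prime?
Convert 2 ones (place-value notation) → 2 (decimal)
Convert the 1st prime (prime index) → 2 (decimal)
Compute 2 ^ 2 = 4
4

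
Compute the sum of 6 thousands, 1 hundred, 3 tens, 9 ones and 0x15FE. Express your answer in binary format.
Convert 6 thousands, 1 hundred, 3 tens, 9 ones (place-value notation) → 6×1000 + 1×100 + 3×10 + 9 = 6139 (decimal)
Convert 0x15FE (hexadecimal) → 1×4096 + 5×256 + 15×16 + 14 = 5630 (decimal)
Compute 6139 + 5630 = 11769
Convert 11769 (decimal) → 11769 = 8192 + 2048 + 1024 + 256 + 128 + 64 + 32 + 16 + 8 + 1 → 0b10110111111001 (binary)
0b10110111111001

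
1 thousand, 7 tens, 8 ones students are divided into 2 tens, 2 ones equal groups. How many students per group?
Convert 1 thousand, 7 tens, 8 ones (place-value notation) → 1×1000 + 7×10 + 8 = 1078 (decimal)
Convert 2 tens, 2 ones (place-value notation) → 2×10 + 2 = 22 (decimal)
Compute 1078 ÷ 22 = 49
49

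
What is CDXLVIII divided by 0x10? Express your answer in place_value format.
Convert CDXLVIII (Roman numeral) → 400 + 40 + 5 + 1 + 1 + 1 = 448 (decimal)
Convert 0x10 (hexadecimal) → 1×16 = 16 (decimal)
Compute 448 ÷ 16 = 28
Convert 28 (decimal) → 28 = 2×10 + 8 → 2 tens, 8 ones (place-value notation)
2 tens, 8 ones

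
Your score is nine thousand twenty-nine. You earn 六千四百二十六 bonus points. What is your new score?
Convert nine thousand twenty-nine (English words) → 9×1000 + 29 = 9029 (decimal)
Convert 六千四百二十六 (Chinese numeral) → 6×1000 + 4×100 + 2×10 + 6 = 6426 (decimal)
Compute 9029 + 6426 = 15455
15455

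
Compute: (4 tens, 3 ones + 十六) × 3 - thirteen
Convert 4 tens, 3 ones (place-value notation) → 4×10 + 3 = 43 (decimal)
Convert 十六 (Chinese numeral) → 1×10 + 6 = 16 (decimal)
Convert thirteen (English words) → 13 (decimal)
Expression in decimal: (43 + 16) × 3 - 13
Parentheses first: 43 + 16 = 59
Multiply: 59 × 3 = 177
Subtract: 177 - 13 = 164
164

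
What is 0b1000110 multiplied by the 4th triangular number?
Convert 0b1000110 (binary) → 64 + 4 + 2 = 70 (decimal)
Convert the 4th triangular number (triangular index) → 4×5/2 = 10 (decimal)
Compute 70 × 10 = 700
700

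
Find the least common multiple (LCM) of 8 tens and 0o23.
Convert 8 tens (place-value notation) → 8×10 = 80 (decimal)
Convert 0o23 (octal) → 2×8 + 3 = 19 (decimal)
Compute lcm(80, 19) = 1520
1520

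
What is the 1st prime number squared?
The 1st prime number = 2
Compute 2² = 2 × 2 = 4
4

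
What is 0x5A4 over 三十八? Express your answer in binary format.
Convert 0x5A4 (hexadecimal) → 5×256 + 10×16 + 4 = 1444 (decimal)
Convert 三十八 (Chinese numeral) → 3×10 + 8 = 38 (decimal)
Compute 1444 ÷ 38 = 38
Convert 38 (decimal) → 38 = 32 + 4 + 2 → 0b100110 (binary)
0b100110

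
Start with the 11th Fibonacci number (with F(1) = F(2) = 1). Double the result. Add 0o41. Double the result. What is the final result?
Convert the 11th Fibonacci number (with F(1) = F(2) = 1) (Fibonacci index) → 1, 1, 2, 3, 5, 8, 13, 21, 34, 55, 89 → 89 (decimal)
Start: 89
89 × 2 = 178
Convert 0o41 (octal) → 4×8 + 1 = 33 (decimal)
178 + 33 = 211
211 × 2 = 422
422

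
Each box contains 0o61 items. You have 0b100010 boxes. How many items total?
Convert 0o61 (octal) → 6×8 + 1 = 49 (decimal)
Convert 0b100010 (binary) → 32 + 2 = 34 (decimal)
Compute 49 × 34 = 1666
1666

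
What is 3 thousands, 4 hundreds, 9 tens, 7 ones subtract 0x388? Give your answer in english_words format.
Convert 3 thousands, 4 hundreds, 9 tens, 7 ones (place-value notation) → 3×1000 + 4×100 + 9×10 + 7 = 3497 (decimal)
Convert 0x388 (hexadecimal) → 3×256 + 8×16 + 8 = 904 (decimal)
Compute 3497 - 904 = 2593
Convert 2593 (decimal) → 2593 = 2×1000 + 5×100 + 93 → two thousand five hundred ninety-three (English words)
two thousand five hundred ninety-three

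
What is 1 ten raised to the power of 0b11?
Convert 1 ten (place-value notation) → 1×10 = 10 (decimal)
Convert 0b11 (binary) → 2 + 1 = 3 (decimal)
Compute 10 ^ 3 = 1000
1000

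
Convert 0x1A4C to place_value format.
Convert 0x1A4C (hexadecimal) → 1×4096 + 10×256 + 4×16 + 12 = 6732 (decimal)
Convert 6732 (decimal) → 6732 = 6×1000 + 7×100 + 3×10 + 2 → 6 thousands, 7 hundreds, 3 tens, 2 ones (place-value notation)
6 thousands, 7 hundreds, 3 tens, 2 ones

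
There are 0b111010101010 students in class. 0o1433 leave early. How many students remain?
Convert 0b111010101010 (binary) → 2048 + 1024 + 512 + 128 + 32 + 8 + 2 = 3754 (decimal)
Convert 0o1433 (octal) → 1×512 + 4×64 + 3×8 + 3 = 795 (decimal)
Compute 3754 - 795 = 2959
2959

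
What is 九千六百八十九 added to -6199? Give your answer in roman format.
Convert 九千六百八十九 (Chinese numeral) → 9×1000 + 6×100 + 8×10 + 9 = 9689 (decimal)
Compute 9689 + -6199 = 3490
Convert 3490 (decimal) → 3490 = 1000 + 1000 + 1000 + 400 + 90 → MMMCDXC (Roman numeral)
MMMCDXC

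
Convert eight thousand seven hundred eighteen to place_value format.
Convert eight thousand seven hundred eighteen (English words) → 8×1000 + 7×100 + 18 = 8718 (decimal)
Convert 8718 (decimal) → 8718 = 8×1000 + 7×100 + 1×10 + 8 → 8 thousands, 7 hundreds, 1 ten, 8 ones (place-value notation)
8 thousands, 7 hundreds, 1 ten, 8 ones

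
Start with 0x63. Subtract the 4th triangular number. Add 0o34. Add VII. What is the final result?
Convert 0x63 (hexadecimal) → 6×16 + 3 = 99 (decimal)
Start: 99
Convert the 4th triangular number (triangular index) → 4×5/2 = 10 (decimal)
99 - 10 = 89
Convert 0o34 (octal) → 3×8 + 4 = 28 (decimal)
89 + 28 = 117
Convert VII (Roman numeral) → 5 + 1 + 1 = 7 (decimal)
117 + 7 = 124
124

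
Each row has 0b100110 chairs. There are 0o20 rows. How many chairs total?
Convert 0b100110 (binary) → 32 + 4 + 2 = 38 (decimal)
Convert 0o20 (octal) → 2×8 = 16 (decimal)
Compute 38 × 16 = 608
608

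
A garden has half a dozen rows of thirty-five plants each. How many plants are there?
Convert thirty-five (English words) → 35 (decimal)
Convert half a dozen (colloquial) → 6 (decimal)
Compute 35 × 6 = 210
210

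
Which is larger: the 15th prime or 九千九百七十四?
Convert the 15th prime (prime index) → 47 (decimal)
Convert 九千九百七十四 (Chinese numeral) → 9×1000 + 9×100 + 7×10 + 4 = 9974 (decimal)
Compare 47 vs 9974: larger = 9974
9974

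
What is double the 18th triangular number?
The 18th triangular number = 18×19/2 = 171
Compute 171 × 2 = 342
342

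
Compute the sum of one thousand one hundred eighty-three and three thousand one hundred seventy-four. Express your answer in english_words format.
Convert one thousand one hundred eighty-three (English words) → 1×1000 + 1×100 + 83 = 1183 (decimal)
Convert three thousand one hundred seventy-four (English words) → 3×1000 + 1×100 + 74 = 3174 (decimal)
Compute 1183 + 3174 = 4357
Convert 4357 (decimal) → 4357 = 4×1000 + 3×100 + 57 → four thousand three hundred fifty-seven (English words)
four thousand three hundred fifty-seven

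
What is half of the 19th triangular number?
The 19th triangular number = 19×20/2 = 190
Compute 190 ÷ 2 = 95
95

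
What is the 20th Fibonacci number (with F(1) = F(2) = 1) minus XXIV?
The 20th Fibonacci number (with F(1) = F(2) = 1) = 6765
Convert XXIV (Roman numeral) → 10 + 10 + 4 = 24 (decimal)
Compute 6765 - 24 = 6741
6741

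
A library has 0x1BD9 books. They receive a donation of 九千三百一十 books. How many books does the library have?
Convert 0x1BD9 (hexadecimal) → 1×4096 + 11×256 + 13×16 + 9 = 7129 (decimal)
Convert 九千三百一十 (Chinese numeral) → 9×1000 + 3×100 + 1×10 = 9310 (decimal)
Compute 7129 + 9310 = 16439
16439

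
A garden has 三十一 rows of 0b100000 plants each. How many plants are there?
Convert 0b100000 (binary) → 32 (decimal)
Convert 三十一 (Chinese numeral) → 3×10 + 1 = 31 (decimal)
Compute 32 × 31 = 992
992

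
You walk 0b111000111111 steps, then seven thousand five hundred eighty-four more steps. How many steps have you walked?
Convert 0b111000111111 (binary) → 2048 + 1024 + 512 + 32 + 16 + 8 + 4 + 2 + 1 = 3647 (decimal)
Convert seven thousand five hundred eighty-four (English words) → 7×1000 + 5×100 + 84 = 7584 (decimal)
Compute 3647 + 7584 = 11231
11231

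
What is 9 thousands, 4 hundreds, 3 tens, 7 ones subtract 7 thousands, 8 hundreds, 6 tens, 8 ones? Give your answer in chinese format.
Convert 9 thousands, 4 hundreds, 3 tens, 7 ones (place-value notation) → 9×1000 + 4×100 + 3×10 + 7 = 9437 (decimal)
Convert 7 thousands, 8 hundreds, 6 tens, 8 ones (place-value notation) → 7×1000 + 8×100 + 6×10 + 8 = 7868 (decimal)
Compute 9437 - 7868 = 1569
Convert 1569 (decimal) → 1569 = 1×1000 + 5×100 + 6×10 + 9 → 一千五百六十九 (Chinese numeral)
一千五百六十九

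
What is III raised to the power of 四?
Convert III (Roman numeral) → 1 + 1 + 1 = 3 (decimal)
Convert 四 (Chinese numeral) → 4 (decimal)
Compute 3 ^ 4 = 81
81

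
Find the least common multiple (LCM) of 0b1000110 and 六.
Convert 0b1000110 (binary) → 64 + 4 + 2 = 70 (decimal)
Convert 六 (Chinese numeral) → 6 (decimal)
Compute lcm(70, 6) = 210
210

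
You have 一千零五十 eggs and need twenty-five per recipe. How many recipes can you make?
Convert 一千零五十 (Chinese numeral) → 1×1000 + 5×10 = 1050 (decimal)
Convert twenty-five (English words) → 25 (decimal)
Compute 1050 ÷ 25 = 42
42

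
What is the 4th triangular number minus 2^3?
The 4th triangular number = 4×5/2 = 10
Convert 2^3 (power) → 8 (decimal)
Compute 10 - 8 = 2
2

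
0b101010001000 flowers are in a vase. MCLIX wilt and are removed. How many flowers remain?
Convert 0b101010001000 (binary) → 2048 + 512 + 128 + 8 = 2696 (decimal)
Convert MCLIX (Roman numeral) → 1000 + 100 + 50 + 9 = 1159 (decimal)
Compute 2696 - 1159 = 1537
1537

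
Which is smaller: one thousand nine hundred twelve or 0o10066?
Convert one thousand nine hundred twelve (English words) → 1×1000 + 9×100 + 12 = 1912 (decimal)
Convert 0o10066 (octal) → 1×4096 + 6×8 + 6 = 4150 (decimal)
Compare 1912 vs 4150: smaller = 1912
1912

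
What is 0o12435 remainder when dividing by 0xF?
Convert 0o12435 (octal) → 1×4096 + 2×512 + 4×64 + 3×8 + 5 = 5405 (decimal)
Convert 0xF (hexadecimal) → 15 (decimal)
Compute 5405 mod 15 = 5
5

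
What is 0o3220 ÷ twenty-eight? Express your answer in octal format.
Convert 0o3220 (octal) → 3×512 + 2×64 + 2×8 = 1680 (decimal)
Convert twenty-eight (English words) → 28 (decimal)
Compute 1680 ÷ 28 = 60
Convert 60 (decimal) → 60 = 7×8 + 4 → 0o74 (octal)
0o74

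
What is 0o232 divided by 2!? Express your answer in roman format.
Convert 0o232 (octal) → 2×64 + 3×8 + 2 = 154 (decimal)
Convert 2! (factorial) → 2 (decimal)
Compute 154 ÷ 2 = 77
Convert 77 (decimal) → 77 = 50 + 10 + 10 + 5 + 1 + 1 → LXXVII (Roman numeral)
LXXVII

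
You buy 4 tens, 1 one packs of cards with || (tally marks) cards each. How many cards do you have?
Convert || (tally marks) → 2 (decimal)
Convert 4 tens, 1 one (place-value notation) → 4×10 + 1 = 41 (decimal)
Compute 2 × 41 = 82
82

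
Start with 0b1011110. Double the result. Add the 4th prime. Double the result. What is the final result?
Convert 0b1011110 (binary) → 64 + 16 + 8 + 4 + 2 = 94 (decimal)
Start: 94
94 × 2 = 188
Convert the 4th prime (prime index) → 7 (decimal)
188 + 7 = 195
195 × 2 = 390
390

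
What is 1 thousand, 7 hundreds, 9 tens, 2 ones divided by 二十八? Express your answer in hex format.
Convert 1 thousand, 7 hundreds, 9 tens, 2 ones (place-value notation) → 1×1000 + 7×100 + 9×10 + 2 = 1792 (decimal)
Convert 二十八 (Chinese numeral) → 2×10 + 8 = 28 (decimal)
Compute 1792 ÷ 28 = 64
Convert 64 (decimal) → 64 = 4×16 → 0x40 (hexadecimal)
0x40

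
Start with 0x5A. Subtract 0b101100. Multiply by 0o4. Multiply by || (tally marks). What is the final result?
Convert 0x5A (hexadecimal) → 5×16 + 10 = 90 (decimal)
Start: 90
Convert 0b101100 (binary) → 32 + 8 + 4 = 44 (decimal)
90 - 44 = 46
Convert 0o4 (octal) → 4 (decimal)
46 × 4 = 184
Convert || (tally marks) → 2 (decimal)
184 × 2 = 368
368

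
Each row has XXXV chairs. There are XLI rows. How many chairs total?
Convert XXXV (Roman numeral) → 10 + 10 + 10 + 5 = 35 (decimal)
Convert XLI (Roman numeral) → 40 + 1 = 41 (decimal)
Compute 35 × 41 = 1435
1435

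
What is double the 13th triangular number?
The 13th triangular number = 13×14/2 = 91
Compute 91 × 2 = 182
182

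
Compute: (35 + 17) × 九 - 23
Convert 九 (Chinese numeral) → 9 (decimal)
Expression in decimal: (35 + 17) × 9 - 23
Parentheses first: 35 + 17 = 52
Multiply: 52 × 9 = 468
Subtract: 468 - 23 = 445
445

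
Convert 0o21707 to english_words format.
Convert 0o21707 (octal) → 2×4096 + 1×512 + 7×64 + 7 = 9159 (decimal)
Convert 9159 (decimal) → 9159 = 9×1000 + 1×100 + 59 → nine thousand one hundred fifty-nine (English words)
nine thousand one hundred fifty-nine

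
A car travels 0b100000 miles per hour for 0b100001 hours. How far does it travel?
Convert 0b100000 (binary) → 32 (decimal)
Convert 0b100001 (binary) → 32 + 1 = 33 (decimal)
Compute 32 × 33 = 1056
1056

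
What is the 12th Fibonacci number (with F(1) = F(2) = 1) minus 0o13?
The 12th Fibonacci number (with F(1) = F(2) = 1): 1, 1, 2, 3, 5, 8, 13, 21, 34, 55, 89, 144 → 144
Convert 0o13 (octal) → 1×8 + 3 = 11 (decimal)
Compute 144 - 11 = 133
133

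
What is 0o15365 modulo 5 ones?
Convert 0o15365 (octal) → 1×4096 + 5×512 + 3×64 + 6×8 + 5 = 6901 (decimal)
Convert 5 ones (place-value notation) → 5 (decimal)
Compute 6901 mod 5 = 1
1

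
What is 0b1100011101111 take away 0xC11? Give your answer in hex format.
Convert 0b1100011101111 (binary) → 4096 + 2048 + 128 + 64 + 32 + 8 + 4 + 2 + 1 = 6383 (decimal)
Convert 0xC11 (hexadecimal) → 12×256 + 1×16 + 1 = 3089 (decimal)
Compute 6383 - 3089 = 3294
Convert 3294 (decimal) → 3294 = 12×256 + 13×16 + 14 → 0xCDE (hexadecimal)
0xCDE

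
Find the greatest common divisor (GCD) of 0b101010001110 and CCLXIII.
Convert 0b101010001110 (binary) → 2048 + 512 + 128 + 8 + 4 + 2 = 2702 (decimal)
Convert CCLXIII (Roman numeral) → 100 + 100 + 50 + 10 + 1 + 1 + 1 = 263 (decimal)
Compute gcd(2702, 263) = 1
1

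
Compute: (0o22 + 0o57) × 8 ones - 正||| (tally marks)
Convert 0o22 (octal) → 2×8 + 2 = 18 (decimal)
Convert 0o57 (octal) → 5×8 + 7 = 47 (decimal)
Convert 8 ones (place-value notation) → 8 (decimal)
Convert 正||| (tally marks) → 5 + 3 = 8 (decimal)
Expression in decimal: (18 + 47) × 8 - 8
Parentheses first: 18 + 47 = 65
Multiply: 65 × 8 = 520
Subtract: 520 - 8 = 512
512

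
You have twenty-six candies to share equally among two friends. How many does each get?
Convert twenty-six (English words) → 26 (decimal)
Convert two (English words) → 2 (decimal)
Compute 26 ÷ 2 = 13
13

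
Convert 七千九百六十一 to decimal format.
Convert 七千九百六十一 (Chinese numeral) → 7×1000 + 9×100 + 6×10 + 1 = 7961 (decimal)
7961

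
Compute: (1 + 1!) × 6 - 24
Convert 1! (factorial) → 1 (decimal)
Expression in decimal: (1 + 1) × 6 - 24
Parentheses first: 1 + 1 = 2
Multiply: 2 × 6 = 12
Subtract: 12 - 24 = -12
-12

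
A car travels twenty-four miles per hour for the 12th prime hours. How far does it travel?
Convert twenty-four (English words) → 24 (decimal)
Convert the 12th prime (prime index) → 37 (decimal)
Compute 24 × 37 = 888
888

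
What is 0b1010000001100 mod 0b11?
Convert 0b1010000001100 (binary) → 4096 + 1024 + 8 + 4 = 5132 (decimal)
Convert 0b11 (binary) → 2 + 1 = 3 (decimal)
Compute 5132 mod 3 = 2
2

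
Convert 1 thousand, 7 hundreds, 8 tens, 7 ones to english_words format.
Convert 1 thousand, 7 hundreds, 8 tens, 7 ones (place-value notation) → 1×1000 + 7×100 + 8×10 + 7 = 1787 (decimal)
Convert 1787 (decimal) → 1787 = 1×1000 + 7×100 + 87 → one thousand seven hundred eighty-seven (English words)
one thousand seven hundred eighty-seven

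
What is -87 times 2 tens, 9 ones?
Convert 2 tens, 9 ones (place-value notation) → 2×10 + 9 = 29 (decimal)
Compute -87 × 29 = -2523
-2523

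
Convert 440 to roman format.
Convert 440 (decimal) → 440 = 400 + 40 → CDXL (Roman numeral)
CDXL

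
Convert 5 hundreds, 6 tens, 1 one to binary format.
Convert 5 hundreds, 6 tens, 1 one (place-value notation) → 5×100 + 6×10 + 1 = 561 (decimal)
Convert 561 (decimal) → 561 = 512 + 32 + 16 + 1 → 0b1000110001 (binary)
0b1000110001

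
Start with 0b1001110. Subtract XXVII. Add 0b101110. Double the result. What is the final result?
Convert 0b1001110 (binary) → 64 + 8 + 4 + 2 = 78 (decimal)
Start: 78
Convert XXVII (Roman numeral) → 10 + 10 + 5 + 1 + 1 = 27 (decimal)
78 - 27 = 51
Convert 0b101110 (binary) → 32 + 8 + 4 + 2 = 46 (decimal)
51 + 46 = 97
97 × 2 = 194
194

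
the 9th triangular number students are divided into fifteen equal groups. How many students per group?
Convert the 9th triangular number (triangular index) → 9×10/2 = 45 (decimal)
Convert fifteen (English words) → 15 (decimal)
Compute 45 ÷ 15 = 3
3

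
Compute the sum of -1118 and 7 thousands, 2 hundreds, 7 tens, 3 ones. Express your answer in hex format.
Convert 7 thousands, 2 hundreds, 7 tens, 3 ones (place-value notation) → 7×1000 + 2×100 + 7×10 + 3 = 7273 (decimal)
Compute -1118 + 7273 = 6155
Convert 6155 (decimal) → 6155 = 1×4096 + 8×256 + 11 → 0x180B (hexadecimal)
0x180B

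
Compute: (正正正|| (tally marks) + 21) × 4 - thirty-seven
Convert 正正正|| (tally marks) → 5 + 5 + 5 + 2 = 17 (decimal)
Convert thirty-seven (English words) → 37 (decimal)
Expression in decimal: (17 + 21) × 4 - 37
Parentheses first: 17 + 21 = 38
Multiply: 38 × 4 = 152
Subtract: 152 - 37 = 115
115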